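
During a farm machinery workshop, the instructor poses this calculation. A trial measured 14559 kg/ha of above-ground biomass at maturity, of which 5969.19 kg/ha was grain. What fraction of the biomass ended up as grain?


HI = grain_yield / biomass
   = 5969.19 / 14559
   = 0.41


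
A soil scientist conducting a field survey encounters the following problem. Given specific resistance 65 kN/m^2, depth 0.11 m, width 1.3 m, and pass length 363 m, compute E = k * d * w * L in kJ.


E = k * d * w * L
  = 65 * 0.11 * 1.3 * 363
  = 3374.09 kJ


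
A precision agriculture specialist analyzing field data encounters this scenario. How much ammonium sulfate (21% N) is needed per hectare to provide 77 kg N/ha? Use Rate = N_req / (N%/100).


Rate = N_required / (N_content / 100)
     = 77 / (21 / 100)
     = 77 / 0.21
     = 366.67 kg/ha


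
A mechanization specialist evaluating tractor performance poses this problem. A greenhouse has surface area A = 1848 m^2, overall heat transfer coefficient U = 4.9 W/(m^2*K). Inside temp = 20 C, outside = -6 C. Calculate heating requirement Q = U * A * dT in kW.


dT = 20 - (-6) = 26 K
Q = U * A * dT
  = 4.9 * 1848 * 26
  = 235435.20 W = 235.44 kW


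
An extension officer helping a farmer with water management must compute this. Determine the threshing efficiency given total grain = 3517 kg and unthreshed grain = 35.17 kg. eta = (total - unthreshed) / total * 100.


eta = (total - unthreshed) / total * 100
    = (3517 - 35.17) / 3517 * 100
    = 3481.83 / 3517 * 100
    = 99%


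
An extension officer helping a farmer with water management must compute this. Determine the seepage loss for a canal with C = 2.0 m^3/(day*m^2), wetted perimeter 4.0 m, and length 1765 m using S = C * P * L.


S = C * P * L
  = 2.0 * 4.0 * 1765
  = 14120 m^3/day


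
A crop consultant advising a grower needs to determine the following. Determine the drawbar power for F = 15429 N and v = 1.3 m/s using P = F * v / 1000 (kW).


P = F * v / 1000
  = 15429 * 1.3 / 1000
  = 20057.70 / 1000
  = 20.06 kW


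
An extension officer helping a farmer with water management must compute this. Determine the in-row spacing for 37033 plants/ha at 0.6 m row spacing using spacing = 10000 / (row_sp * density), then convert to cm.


spacing = 10000 / (row_sp * density)
        = 10000 / (0.6 * 37033)
        = 10000 / 22219.80
        = 0.45005 m = 45.00 cm


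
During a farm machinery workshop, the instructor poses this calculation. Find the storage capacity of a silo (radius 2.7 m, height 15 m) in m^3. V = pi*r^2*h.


V = pi * r^2 * h
  = pi * 2.7^2 * 15
  = pi * 7.29 * 15
  = 343.53 m^3


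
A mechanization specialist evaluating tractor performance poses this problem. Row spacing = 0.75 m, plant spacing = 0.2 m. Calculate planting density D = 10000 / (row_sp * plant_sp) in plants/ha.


D = 10000 / (row_sp * plant_sp)
  = 10000 / (0.75 * 0.2)
  = 10000 / 0.1500
  = 66666.67 plants/ha


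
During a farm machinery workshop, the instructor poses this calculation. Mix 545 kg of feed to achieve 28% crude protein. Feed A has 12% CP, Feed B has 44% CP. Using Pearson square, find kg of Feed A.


parts_A = CP_b - target = 44 - 28 = 16
parts_B = target - CP_a = 28 - 12 = 16
total_parts = 16 + 16 = 32
Feed A = 545 * 16 / 32 = 272.50 kg
Feed B = 545 * 16 / 32 = 272.50 kg


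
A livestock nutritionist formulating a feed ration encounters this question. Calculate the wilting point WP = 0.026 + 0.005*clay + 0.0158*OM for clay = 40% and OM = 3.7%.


WP = 0.026 + 0.005*40 + 0.0158*3.7
   = 0.026 + 0.2000 + 0.0585
   = 0.2845


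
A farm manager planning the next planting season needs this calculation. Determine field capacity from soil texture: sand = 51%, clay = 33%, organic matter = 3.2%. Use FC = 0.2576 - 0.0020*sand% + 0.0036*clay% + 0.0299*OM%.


FC = 0.2576 - 0.0020*51 + 0.0036*33 + 0.0299*3.2
   = 0.2576 - 0.1020 + 0.1188 + 0.0957
   = 0.3701


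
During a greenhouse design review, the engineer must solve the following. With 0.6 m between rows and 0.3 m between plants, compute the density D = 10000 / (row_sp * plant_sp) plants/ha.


D = 10000 / (row_sp * plant_sp)
  = 10000 / (0.6 * 0.3)
  = 10000 / 0.1800
  = 55555.56 plants/ha


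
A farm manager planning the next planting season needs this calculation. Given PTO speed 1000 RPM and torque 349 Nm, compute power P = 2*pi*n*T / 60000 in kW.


P = 2*pi*n*T / 60000
  = 2*pi * 1000 * 349 / 60000
  = 2192831.67 / 60000
  = 36.55 kW


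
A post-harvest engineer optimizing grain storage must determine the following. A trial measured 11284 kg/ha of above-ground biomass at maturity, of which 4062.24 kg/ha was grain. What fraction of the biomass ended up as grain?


HI = grain_yield / biomass
   = 4062.24 / 11284
   = 0.36


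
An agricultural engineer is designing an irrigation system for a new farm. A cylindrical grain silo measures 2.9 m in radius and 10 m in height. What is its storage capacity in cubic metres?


V = pi * r^2 * h
  = pi * 2.9^2 * 10
  = pi * 8.41 * 10
  = 264.21 m^3


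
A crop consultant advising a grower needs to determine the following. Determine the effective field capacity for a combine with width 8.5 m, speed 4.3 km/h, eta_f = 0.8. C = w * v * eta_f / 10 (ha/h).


C = w * v * eta_f / 10
  = 8.5 * 4.3 * 0.8 / 10
  = 29.24 / 10
  = 2.92 ha/h


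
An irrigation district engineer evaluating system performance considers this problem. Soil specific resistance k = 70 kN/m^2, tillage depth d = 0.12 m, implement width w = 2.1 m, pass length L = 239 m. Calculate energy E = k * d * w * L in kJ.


E = k * d * w * L
  = 70 * 0.12 * 2.1 * 239
  = 4215.96 kJ


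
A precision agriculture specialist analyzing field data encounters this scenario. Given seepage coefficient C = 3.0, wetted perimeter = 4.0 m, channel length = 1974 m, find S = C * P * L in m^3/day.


S = C * P * L
  = 3.0 * 4.0 * 1974
  = 23688 m^3/day


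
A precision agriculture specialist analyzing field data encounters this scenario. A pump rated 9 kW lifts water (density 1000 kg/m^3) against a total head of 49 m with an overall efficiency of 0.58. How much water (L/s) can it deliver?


Q = (P * 1000 * eta) / (rho * g * H)
  = (9 * 1000 * 0.58) / (1000 * 9.81 * 49)
  = 5220 / 480690
  = 0.01086 m^3/s = 10.86 L/s


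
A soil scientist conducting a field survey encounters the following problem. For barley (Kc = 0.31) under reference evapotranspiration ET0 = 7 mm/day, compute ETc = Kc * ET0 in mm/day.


ETc = Kc * ET0
    = 0.31 * 7
    = 2.17 mm/day


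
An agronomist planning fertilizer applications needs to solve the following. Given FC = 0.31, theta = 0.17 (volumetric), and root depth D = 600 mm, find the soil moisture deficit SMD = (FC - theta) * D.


SMD = (FC - theta) * D
    = (0.31 - 0.17) * 600
    = 0.140 * 600
    = 84 mm


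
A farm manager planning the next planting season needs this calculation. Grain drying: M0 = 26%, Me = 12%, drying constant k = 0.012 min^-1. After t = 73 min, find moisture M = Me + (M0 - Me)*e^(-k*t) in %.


M = Me + (M0 - Me) * e^(-k*t)
  = 12 + (26 - 12) * e^(-0.012*73)
  = 12 + 14 * e^(-0.876)
  = 12 + 14 * 0.41645
  = 12 + 5.8302
  = 17.83%


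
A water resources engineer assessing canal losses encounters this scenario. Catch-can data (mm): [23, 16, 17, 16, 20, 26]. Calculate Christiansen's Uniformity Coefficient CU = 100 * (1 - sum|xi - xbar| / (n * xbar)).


xbar = 118 / 6 = 19.667
sum|xi - xbar| = 20
CU = 100 * (1 - 20 / (6 * 19.667))
   = 100 * (1 - 0.1695)
   = 83.05%


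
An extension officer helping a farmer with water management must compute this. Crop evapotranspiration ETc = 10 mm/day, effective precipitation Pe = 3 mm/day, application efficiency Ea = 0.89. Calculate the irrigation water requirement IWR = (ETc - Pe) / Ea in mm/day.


IWR = (ETc - Pe) / Ea
    = (10 - 3) / 0.89
    = 7 / 0.89
    = 7.87 mm/day


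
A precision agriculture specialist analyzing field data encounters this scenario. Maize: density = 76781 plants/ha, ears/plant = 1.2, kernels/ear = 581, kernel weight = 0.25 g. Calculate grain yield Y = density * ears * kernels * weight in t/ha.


Y = density * ears * kernels * kw
  = 76781 * 1.2 * 581 * 0.25 g/ha
  = 13382928.30 g/ha
  = 13382.93 kg/ha = 13.38 t/ha


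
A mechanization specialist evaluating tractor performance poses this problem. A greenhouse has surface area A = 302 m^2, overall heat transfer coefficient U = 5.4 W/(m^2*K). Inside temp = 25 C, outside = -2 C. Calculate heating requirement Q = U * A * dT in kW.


dT = 25 - (-2) = 27 K
Q = U * A * dT
  = 5.4 * 302 * 27
  = 44031.60 W = 44.03 kW


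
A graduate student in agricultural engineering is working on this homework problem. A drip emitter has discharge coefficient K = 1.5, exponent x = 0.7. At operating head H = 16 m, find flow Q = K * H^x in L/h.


Q = K * H^x
  = 1.5 * 16^0.7
  = 1.5 * 6.9644
  = 10.45 L/h


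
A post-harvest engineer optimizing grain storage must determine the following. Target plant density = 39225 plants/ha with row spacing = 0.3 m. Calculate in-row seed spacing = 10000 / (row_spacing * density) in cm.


spacing = 10000 / (row_sp * density)
        = 10000 / (0.3 * 39225)
        = 10000 / 11767.50
        = 0.84980 m = 84.98 cm


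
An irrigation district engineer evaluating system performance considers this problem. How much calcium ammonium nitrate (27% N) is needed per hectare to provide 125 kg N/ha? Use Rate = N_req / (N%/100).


Rate = N_required / (N_content / 100)
     = 125 / (27 / 100)
     = 125 / 0.27
     = 462.96 kg/ha


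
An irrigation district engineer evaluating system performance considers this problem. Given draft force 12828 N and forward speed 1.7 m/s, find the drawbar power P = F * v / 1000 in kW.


P = F * v / 1000
  = 12828 * 1.7 / 1000
  = 21807.60 / 1000
  = 21.81 kW


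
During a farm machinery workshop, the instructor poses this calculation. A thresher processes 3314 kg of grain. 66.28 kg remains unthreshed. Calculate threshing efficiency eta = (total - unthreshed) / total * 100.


eta = (total - unthreshed) / total * 100
    = (3314 - 66.28) / 3314 * 100
    = 3247.72 / 3314 * 100
    = 98%


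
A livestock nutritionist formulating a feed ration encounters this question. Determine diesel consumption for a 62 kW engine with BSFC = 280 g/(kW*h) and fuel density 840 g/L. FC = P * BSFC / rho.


FC = P * BSFC / rho_fuel
   = 62 * 280 / 840
   = 17360 / 840
   = 20.67 L/h


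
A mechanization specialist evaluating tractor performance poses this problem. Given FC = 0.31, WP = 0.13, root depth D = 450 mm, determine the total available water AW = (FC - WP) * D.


AW = (FC - WP) * D
   = (0.31 - 0.13) * 450
   = 0.18 * 450
   = 81 mm


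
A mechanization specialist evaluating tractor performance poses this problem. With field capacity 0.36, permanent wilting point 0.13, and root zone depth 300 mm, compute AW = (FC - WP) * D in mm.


AW = (FC - WP) * D
   = (0.36 - 0.13) * 300
   = 0.23 * 300
   = 69 mm


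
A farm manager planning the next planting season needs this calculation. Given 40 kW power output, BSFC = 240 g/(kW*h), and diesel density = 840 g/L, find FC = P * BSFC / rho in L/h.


FC = P * BSFC / rho_fuel
   = 40 * 240 / 840
   = 9600 / 840
   = 11.43 L/h


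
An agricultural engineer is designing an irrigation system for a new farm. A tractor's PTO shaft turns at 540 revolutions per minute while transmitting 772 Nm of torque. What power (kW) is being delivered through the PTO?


P = 2*pi*n*T / 60000
  = 2*pi * 540 * 772 / 60000
  = 2619334.29 / 60000
  = 43.66 kW


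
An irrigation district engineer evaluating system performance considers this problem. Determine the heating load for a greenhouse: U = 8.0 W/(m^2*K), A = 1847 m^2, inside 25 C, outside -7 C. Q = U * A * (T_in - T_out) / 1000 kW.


dT = 25 - (-7) = 32 K
Q = U * A * dT
  = 8.0 * 1847 * 32
  = 472832 W = 472.83 kW


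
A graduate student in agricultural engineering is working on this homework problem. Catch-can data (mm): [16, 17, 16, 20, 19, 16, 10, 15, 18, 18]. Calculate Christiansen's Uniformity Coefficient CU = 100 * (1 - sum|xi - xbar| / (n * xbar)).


xbar = 165 / 10 = 16.500
sum|xi - xbar| = 19
CU = 100 * (1 - 19 / (10 * 16.500))
   = 100 * (1 - 0.1152)
   = 88.48%


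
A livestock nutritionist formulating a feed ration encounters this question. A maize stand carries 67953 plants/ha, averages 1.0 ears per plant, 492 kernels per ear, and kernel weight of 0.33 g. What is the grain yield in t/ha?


Y = density * ears * kernels * kw
  = 67953 * 1.0 * 492 * 0.33 g/ha
  = 11032849.08 g/ha
  = 11032.85 kg/ha = 11.03 t/ha


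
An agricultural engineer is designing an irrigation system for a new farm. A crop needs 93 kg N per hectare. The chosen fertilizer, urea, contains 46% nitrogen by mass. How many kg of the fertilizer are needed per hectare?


Rate = N_required / (N_content / 100)
     = 93 / (46 / 100)
     = 93 / 0.46
     = 202.17 kg/ha


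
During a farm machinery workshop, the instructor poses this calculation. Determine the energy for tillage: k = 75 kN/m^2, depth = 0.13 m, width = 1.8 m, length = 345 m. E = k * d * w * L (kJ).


E = k * d * w * L
  = 75 * 0.13 * 1.8 * 345
  = 6054.75 kJ


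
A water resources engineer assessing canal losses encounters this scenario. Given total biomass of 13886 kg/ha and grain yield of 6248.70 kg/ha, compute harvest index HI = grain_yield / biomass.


HI = grain_yield / biomass
   = 6248.70 / 13886
   = 0.45


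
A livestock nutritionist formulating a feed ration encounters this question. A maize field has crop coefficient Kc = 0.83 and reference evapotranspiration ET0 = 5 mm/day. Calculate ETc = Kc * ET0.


ETc = Kc * ET0
    = 0.83 * 5
    = 4.15 mm/day


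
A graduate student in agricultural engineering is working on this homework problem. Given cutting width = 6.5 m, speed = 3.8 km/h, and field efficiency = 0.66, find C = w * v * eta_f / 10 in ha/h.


C = w * v * eta_f / 10
  = 6.5 * 3.8 * 0.66 / 10
  = 16.30 / 10
  = 1.63 ha/h


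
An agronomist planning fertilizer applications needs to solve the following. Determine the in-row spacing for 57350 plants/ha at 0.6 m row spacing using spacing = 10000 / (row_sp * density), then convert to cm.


spacing = 10000 / (row_sp * density)
        = 10000 / (0.6 * 57350)
        = 10000 / 34410
        = 0.29061 m = 29.06 cm


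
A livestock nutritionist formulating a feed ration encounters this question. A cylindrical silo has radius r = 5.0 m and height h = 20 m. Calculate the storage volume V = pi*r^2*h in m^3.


V = pi * r^2 * h
  = pi * 5.0^2 * 20
  = pi * 25 * 20
  = 1570.80 m^3


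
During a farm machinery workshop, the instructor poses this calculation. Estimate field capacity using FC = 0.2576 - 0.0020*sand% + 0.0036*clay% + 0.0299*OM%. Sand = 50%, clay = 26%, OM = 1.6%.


FC = 0.2576 - 0.0020*50 + 0.0036*26 + 0.0299*1.6
   = 0.2576 - 0.1000 + 0.0936 + 0.0478
   = 0.2990


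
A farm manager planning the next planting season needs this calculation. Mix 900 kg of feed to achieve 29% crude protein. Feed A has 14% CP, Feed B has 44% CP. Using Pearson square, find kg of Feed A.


parts_A = CP_b - target = 44 - 29 = 15
parts_B = target - CP_a = 29 - 14 = 15
total_parts = 15 + 15 = 30
Feed A = 900 * 15 / 30 = 450 kg
Feed B = 900 * 15 / 30 = 450 kg


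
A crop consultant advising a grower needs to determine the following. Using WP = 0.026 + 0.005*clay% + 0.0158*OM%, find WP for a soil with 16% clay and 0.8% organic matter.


WP = 0.026 + 0.005*16 + 0.0158*0.8
   = 0.026 + 0.0800 + 0.0126
   = 0.1186


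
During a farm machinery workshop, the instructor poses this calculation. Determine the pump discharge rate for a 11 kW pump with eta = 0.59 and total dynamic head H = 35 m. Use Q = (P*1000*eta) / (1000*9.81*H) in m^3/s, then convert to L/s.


Q = (P * 1000 * eta) / (rho * g * H)
  = (11 * 1000 * 0.59) / (1000 * 9.81 * 35)
  = 6490 / 343350
  = 0.01890 m^3/s = 18.90 L/s


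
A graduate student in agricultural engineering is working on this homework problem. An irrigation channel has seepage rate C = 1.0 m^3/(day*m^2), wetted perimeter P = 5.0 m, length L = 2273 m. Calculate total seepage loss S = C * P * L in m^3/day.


S = C * P * L
  = 1.0 * 5.0 * 2273
  = 11365 m^3/day


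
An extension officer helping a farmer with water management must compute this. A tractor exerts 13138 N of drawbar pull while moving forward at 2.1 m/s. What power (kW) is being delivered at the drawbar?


P = F * v / 1000
  = 13138 * 2.1 / 1000
  = 27589.80 / 1000
  = 27.59 kW


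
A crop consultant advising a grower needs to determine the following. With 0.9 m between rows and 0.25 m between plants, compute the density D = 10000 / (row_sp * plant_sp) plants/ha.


D = 10000 / (row_sp * plant_sp)
  = 10000 / (0.9 * 0.25)
  = 10000 / 0.2250
  = 44444.44 plants/ha


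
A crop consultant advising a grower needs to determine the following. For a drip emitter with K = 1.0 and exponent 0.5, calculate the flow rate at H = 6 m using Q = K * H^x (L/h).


Q = K * H^x
  = 1.0 * 6^0.5
  = 1.0 * 2.4495
  = 2.45 L/h


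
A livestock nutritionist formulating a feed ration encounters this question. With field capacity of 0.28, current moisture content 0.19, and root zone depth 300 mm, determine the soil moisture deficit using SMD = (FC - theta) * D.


SMD = (FC - theta) * D
    = (0.28 - 0.19) * 300
    = 0.090 * 300
    = 27 mm


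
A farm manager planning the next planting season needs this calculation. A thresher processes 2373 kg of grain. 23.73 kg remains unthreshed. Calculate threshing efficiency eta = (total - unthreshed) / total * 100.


eta = (total - unthreshed) / total * 100
    = (2373 - 23.73) / 2373 * 100
    = 2349.27 / 2373 * 100
    = 99%


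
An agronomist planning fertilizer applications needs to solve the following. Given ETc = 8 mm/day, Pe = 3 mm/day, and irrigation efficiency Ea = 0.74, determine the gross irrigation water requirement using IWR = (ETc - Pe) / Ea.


IWR = (ETc - Pe) / Ea
    = (8 - 3) / 0.74
    = 5 / 0.74
    = 6.76 mm/day


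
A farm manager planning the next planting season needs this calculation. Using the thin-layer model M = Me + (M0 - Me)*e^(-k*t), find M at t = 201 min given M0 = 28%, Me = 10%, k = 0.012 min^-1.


M = Me + (M0 - Me) * e^(-k*t)
  = 10 + (28 - 10) * e^(-0.012*201)
  = 10 + 18 * e^(-2.412)
  = 10 + 18 * 0.08964
  = 10 + 1.6134
  = 11.61%


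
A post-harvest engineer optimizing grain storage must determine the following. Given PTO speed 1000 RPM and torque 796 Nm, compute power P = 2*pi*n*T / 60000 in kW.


P = 2*pi*n*T / 60000
  = 2*pi * 1000 * 796 / 60000
  = 5001415.50 / 60000
  = 83.36 kW


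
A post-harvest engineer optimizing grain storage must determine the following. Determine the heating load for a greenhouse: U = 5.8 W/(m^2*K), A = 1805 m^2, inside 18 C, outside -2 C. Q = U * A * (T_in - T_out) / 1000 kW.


dT = 18 - (-2) = 20 K
Q = U * A * dT
  = 5.8 * 1805 * 20
  = 209380 W = 209.38 kW


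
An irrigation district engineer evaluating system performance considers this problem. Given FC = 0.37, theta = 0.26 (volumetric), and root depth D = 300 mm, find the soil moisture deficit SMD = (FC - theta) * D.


SMD = (FC - theta) * D
    = (0.37 - 0.26) * 300
    = 0.110 * 300
    = 33 mm


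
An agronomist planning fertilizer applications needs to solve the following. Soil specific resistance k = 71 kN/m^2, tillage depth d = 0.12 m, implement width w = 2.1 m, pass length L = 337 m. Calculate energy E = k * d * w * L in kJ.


E = k * d * w * L
  = 71 * 0.12 * 2.1 * 337
  = 6029.60 kJ


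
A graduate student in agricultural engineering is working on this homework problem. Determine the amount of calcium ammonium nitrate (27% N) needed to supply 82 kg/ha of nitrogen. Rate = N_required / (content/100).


Rate = N_required / (N_content / 100)
     = 82 / (27 / 100)
     = 82 / 0.27
     = 303.70 kg/ha


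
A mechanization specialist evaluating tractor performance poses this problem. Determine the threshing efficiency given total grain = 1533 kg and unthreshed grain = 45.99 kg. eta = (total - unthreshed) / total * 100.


eta = (total - unthreshed) / total * 100
    = (1533 - 45.99) / 1533 * 100
    = 1487.01 / 1533 * 100
    = 97%


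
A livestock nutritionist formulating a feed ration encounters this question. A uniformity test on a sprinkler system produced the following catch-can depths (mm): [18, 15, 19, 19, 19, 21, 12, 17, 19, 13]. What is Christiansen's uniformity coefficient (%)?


xbar = 172 / 10 = 17.200
sum|xi - xbar| = 23.600
CU = 100 * (1 - 23.600 / (10 * 17.200))
   = 100 * (1 - 0.1372)
   = 86.28%


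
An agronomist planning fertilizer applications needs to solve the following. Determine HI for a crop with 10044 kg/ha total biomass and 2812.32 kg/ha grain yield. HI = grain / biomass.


HI = grain_yield / biomass
   = 2812.32 / 10044
   = 0.28


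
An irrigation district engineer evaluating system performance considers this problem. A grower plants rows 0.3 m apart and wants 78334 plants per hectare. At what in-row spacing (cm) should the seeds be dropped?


spacing = 10000 / (row_sp * density)
        = 10000 / (0.3 * 78334)
        = 10000 / 23500.20
        = 0.42553 m = 42.55 cm


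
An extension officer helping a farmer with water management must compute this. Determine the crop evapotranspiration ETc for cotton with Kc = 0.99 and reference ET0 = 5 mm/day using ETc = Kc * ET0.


ETc = Kc * ET0
    = 0.99 * 5
    = 4.95 mm/day


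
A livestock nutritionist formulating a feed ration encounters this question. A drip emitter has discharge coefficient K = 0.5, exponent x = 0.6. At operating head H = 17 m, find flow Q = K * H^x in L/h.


Q = K * H^x
  = 0.5 * 17^0.6
  = 0.5 * 5.4736
  = 2.74 L/h


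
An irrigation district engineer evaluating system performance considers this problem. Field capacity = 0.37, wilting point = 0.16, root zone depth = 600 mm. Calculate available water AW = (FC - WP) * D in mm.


AW = (FC - WP) * D
   = (0.37 - 0.16) * 600
   = 0.21 * 600
   = 126 mm


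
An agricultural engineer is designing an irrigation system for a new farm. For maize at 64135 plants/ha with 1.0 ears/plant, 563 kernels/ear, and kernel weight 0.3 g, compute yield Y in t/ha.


Y = density * ears * kernels * kw
  = 64135 * 1.0 * 563 * 0.3 g/ha
  = 10832401.50 g/ha
  = 10832.40 kg/ha = 10.83 t/ha


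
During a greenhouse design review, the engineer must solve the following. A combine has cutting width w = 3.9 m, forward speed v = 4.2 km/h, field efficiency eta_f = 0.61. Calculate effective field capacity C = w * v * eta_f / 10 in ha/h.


C = w * v * eta_f / 10
  = 3.9 * 4.2 * 0.61 / 10
  = 9.99 / 10
  = 1.00 ha/h


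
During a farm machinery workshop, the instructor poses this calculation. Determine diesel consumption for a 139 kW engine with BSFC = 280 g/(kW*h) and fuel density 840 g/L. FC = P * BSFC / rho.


FC = P * BSFC / rho_fuel
   = 139 * 280 / 840
   = 38920 / 840
   = 46.33 L/h


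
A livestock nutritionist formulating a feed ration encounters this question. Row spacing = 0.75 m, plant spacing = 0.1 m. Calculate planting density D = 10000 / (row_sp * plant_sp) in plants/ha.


D = 10000 / (row_sp * plant_sp)
  = 10000 / (0.75 * 0.1)
  = 10000 / 0.0750
  = 133333.33 plants/ha


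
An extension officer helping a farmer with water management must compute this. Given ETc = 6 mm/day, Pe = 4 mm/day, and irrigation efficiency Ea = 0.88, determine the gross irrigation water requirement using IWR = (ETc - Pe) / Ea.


IWR = (ETc - Pe) / Ea
    = (6 - 4) / 0.88
    = 2 / 0.88
    = 2.27 mm/day


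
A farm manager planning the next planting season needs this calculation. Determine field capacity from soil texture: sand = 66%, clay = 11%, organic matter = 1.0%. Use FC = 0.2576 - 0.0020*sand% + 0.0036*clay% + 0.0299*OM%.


FC = 0.2576 - 0.0020*66 + 0.0036*11 + 0.0299*1.0
   = 0.2576 - 0.1320 + 0.0396 + 0.0299
   = 0.1951


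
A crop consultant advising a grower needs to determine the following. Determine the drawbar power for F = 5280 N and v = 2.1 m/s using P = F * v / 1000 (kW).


P = F * v / 1000
  = 5280 * 2.1 / 1000
  = 11088 / 1000
  = 11.09 kW


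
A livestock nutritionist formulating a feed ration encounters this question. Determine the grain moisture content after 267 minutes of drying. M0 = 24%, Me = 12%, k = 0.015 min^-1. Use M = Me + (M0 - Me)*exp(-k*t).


M = Me + (M0 - Me) * e^(-k*t)
  = 12 + (24 - 12) * e^(-0.015*267)
  = 12 + 12 * e^(-4.005)
  = 12 + 12 * 0.01822
  = 12 + 0.2187
  = 12.22%


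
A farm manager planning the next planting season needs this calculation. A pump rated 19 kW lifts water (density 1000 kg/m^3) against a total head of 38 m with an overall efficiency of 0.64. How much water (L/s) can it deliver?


Q = (P * 1000 * eta) / (rho * g * H)
  = (19 * 1000 * 0.64) / (1000 * 9.81 * 38)
  = 12160 / 372780
  = 0.03262 m^3/s = 32.62 L/s


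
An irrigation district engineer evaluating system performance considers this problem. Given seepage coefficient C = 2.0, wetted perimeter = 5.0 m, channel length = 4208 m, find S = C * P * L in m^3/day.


S = C * P * L
  = 2.0 * 5.0 * 4208
  = 42080 m^3/day


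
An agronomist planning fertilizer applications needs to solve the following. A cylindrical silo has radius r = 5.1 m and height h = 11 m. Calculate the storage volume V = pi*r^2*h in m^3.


V = pi * r^2 * h
  = pi * 5.1^2 * 11
  = pi * 26.01 * 11
  = 898.84 m^3


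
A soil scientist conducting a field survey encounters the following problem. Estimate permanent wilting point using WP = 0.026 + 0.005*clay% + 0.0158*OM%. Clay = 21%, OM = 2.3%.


WP = 0.026 + 0.005*21 + 0.0158*2.3
   = 0.026 + 0.1050 + 0.0363
   = 0.1673


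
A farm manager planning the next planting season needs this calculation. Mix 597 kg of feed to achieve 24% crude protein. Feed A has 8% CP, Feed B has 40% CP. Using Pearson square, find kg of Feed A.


parts_A = CP_b - target = 40 - 24 = 16
parts_B = target - CP_a = 24 - 8 = 16
total_parts = 16 + 16 = 32
Feed A = 597 * 16 / 32 = 298.50 kg
Feed B = 597 * 16 / 32 = 298.50 kg


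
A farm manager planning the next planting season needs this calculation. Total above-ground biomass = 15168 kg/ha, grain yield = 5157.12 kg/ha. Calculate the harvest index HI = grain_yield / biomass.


HI = grain_yield / biomass
   = 5157.12 / 15168
   = 0.34


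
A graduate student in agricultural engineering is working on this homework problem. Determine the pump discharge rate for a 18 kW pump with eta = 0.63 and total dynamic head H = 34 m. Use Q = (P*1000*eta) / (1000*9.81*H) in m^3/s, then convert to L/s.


Q = (P * 1000 * eta) / (rho * g * H)
  = (18 * 1000 * 0.63) / (1000 * 9.81 * 34)
  = 11340 / 333540
  = 0.03400 m^3/s = 34.00 L/s


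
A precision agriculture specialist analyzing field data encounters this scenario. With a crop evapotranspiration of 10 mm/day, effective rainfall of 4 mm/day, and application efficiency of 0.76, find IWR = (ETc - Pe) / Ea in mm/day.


IWR = (ETc - Pe) / Ea
    = (10 - 4) / 0.76
    = 6 / 0.76
    = 7.89 mm/day


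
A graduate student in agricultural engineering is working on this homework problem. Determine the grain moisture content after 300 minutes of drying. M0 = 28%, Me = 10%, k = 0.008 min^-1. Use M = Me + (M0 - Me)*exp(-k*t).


M = Me + (M0 - Me) * e^(-k*t)
  = 10 + (28 - 10) * e^(-0.008*300)
  = 10 + 18 * e^(-2.400)
  = 10 + 18 * 0.09072
  = 10 + 1.6329
  = 11.63%


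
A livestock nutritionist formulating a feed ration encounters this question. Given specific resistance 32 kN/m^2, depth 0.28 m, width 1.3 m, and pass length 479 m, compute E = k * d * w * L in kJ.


E = k * d * w * L
  = 32 * 0.28 * 1.3 * 479
  = 5579.39 kJ


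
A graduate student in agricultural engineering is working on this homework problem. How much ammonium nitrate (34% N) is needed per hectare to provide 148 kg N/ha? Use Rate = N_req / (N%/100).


Rate = N_required / (N_content / 100)
     = 148 / (34 / 100)
     = 148 / 0.34
     = 435.29 kg/ha


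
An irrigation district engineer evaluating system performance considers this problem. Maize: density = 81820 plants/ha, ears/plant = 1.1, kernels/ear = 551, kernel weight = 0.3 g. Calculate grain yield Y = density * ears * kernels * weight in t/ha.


Y = density * ears * kernels * kw
  = 81820 * 1.1 * 551 * 0.3 g/ha
  = 14877330.60 g/ha
  = 14877.33 kg/ha = 14.88 t/ha


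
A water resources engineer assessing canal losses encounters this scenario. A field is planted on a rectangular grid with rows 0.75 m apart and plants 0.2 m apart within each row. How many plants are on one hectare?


D = 10000 / (row_sp * plant_sp)
  = 10000 / (0.75 * 0.2)
  = 10000 / 0.1500
  = 66666.67 plants/ha


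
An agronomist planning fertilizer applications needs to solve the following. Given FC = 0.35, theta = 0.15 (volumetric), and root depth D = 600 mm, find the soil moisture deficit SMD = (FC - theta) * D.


SMD = (FC - theta) * D
    = (0.35 - 0.15) * 600
    = 0.200 * 600
    = 120 mm


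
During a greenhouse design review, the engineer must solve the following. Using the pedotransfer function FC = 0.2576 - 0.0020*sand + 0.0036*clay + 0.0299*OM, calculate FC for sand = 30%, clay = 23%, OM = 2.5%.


FC = 0.2576 - 0.0020*30 + 0.0036*23 + 0.0299*2.5
   = 0.2576 - 0.0600 + 0.0828 + 0.0748
   = 0.3552


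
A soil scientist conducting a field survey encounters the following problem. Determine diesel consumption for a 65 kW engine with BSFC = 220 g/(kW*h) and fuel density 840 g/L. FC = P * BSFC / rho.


FC = P * BSFC / rho_fuel
   = 65 * 220 / 840
   = 14300 / 840
   = 17.02 L/h


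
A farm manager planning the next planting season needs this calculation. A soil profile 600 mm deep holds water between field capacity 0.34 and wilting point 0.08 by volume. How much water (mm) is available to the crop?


AW = (FC - WP) * D
   = (0.34 - 0.08) * 600
   = 0.26 * 600
   = 156 mm


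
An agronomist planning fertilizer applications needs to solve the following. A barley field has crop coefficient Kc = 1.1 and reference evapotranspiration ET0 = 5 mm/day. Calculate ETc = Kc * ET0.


ETc = Kc * ET0
    = 1.1 * 5
    = 5.50 mm/day


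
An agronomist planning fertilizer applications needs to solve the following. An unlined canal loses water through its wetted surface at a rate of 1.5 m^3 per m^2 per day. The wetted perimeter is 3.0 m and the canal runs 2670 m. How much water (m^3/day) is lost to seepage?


S = C * P * L
  = 1.5 * 3.0 * 2670
  = 12015 m^3/day


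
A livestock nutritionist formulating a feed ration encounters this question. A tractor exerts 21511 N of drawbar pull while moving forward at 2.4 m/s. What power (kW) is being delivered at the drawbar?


P = F * v / 1000
  = 21511 * 2.4 / 1000
  = 51626.40 / 1000
  = 51.63 kW


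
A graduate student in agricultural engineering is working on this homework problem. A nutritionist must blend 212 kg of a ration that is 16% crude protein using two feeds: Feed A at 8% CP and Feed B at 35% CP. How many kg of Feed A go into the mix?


parts_A = CP_b - target = 35 - 16 = 19
parts_B = target - CP_a = 16 - 8 = 8
total_parts = 19 + 8 = 27
Feed A = 212 * 19 / 27 = 149.19 kg
Feed B = 212 * 8 / 27 = 62.81 kg

149.19 kg


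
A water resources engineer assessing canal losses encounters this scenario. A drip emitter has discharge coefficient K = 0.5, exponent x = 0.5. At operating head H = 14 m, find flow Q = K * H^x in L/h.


Q = K * H^x
  = 0.5 * 14^0.5
  = 0.5 * 3.7417
  = 1.87 L/h


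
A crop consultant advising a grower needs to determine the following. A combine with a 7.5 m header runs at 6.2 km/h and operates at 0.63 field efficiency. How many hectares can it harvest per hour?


C = w * v * eta_f / 10
  = 7.5 * 6.2 * 0.63 / 10
  = 29.30 / 10
  = 2.93 ha/h


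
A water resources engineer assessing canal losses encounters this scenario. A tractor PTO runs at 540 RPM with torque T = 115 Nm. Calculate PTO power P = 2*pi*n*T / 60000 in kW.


P = 2*pi*n*T / 60000
  = 2*pi * 540 * 115 / 60000
  = 390185.81 / 60000
  = 6.50 kW


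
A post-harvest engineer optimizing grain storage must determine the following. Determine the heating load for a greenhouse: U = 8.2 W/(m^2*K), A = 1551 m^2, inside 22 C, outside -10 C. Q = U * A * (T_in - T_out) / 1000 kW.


dT = 22 - (-10) = 32 K
Q = U * A * dT
  = 8.2 * 1551 * 32
  = 406982.40 W = 406.98 kW


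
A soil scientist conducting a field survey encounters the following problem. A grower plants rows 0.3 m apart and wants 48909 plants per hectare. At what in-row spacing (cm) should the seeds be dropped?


spacing = 10000 / (row_sp * density)
        = 10000 / (0.3 * 48909)
        = 10000 / 14672.70
        = 0.68154 m = 68.15 cm


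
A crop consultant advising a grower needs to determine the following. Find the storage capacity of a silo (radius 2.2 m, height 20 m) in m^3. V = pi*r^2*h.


V = pi * r^2 * h
  = pi * 2.2^2 * 20
  = pi * 4.84 * 20
  = 304.11 m^3


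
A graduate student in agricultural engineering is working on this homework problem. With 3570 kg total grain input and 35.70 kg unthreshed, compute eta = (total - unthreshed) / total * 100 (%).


eta = (total - unthreshed) / total * 100
    = (3570 - 35.70) / 3570 * 100
    = 3534.30 / 3570 * 100
    = 99%


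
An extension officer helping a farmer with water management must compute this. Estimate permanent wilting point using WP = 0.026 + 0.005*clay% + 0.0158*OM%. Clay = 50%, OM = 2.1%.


WP = 0.026 + 0.005*50 + 0.0158*2.1
   = 0.026 + 0.2500 + 0.0332
   = 0.3092


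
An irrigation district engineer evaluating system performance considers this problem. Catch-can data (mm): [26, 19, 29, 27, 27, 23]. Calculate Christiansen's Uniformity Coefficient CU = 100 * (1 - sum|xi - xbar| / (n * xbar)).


xbar = 151 / 6 = 25.167
sum|xi - xbar| = 16.667
CU = 100 * (1 - 16.667 / (6 * 25.167))
   = 100 * (1 - 0.1104)
   = 88.96%


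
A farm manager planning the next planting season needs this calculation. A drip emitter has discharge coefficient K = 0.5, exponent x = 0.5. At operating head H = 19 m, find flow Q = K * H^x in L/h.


Q = K * H^x
  = 0.5 * 19^0.5
  = 0.5 * 4.3589
  = 2.18 L/h


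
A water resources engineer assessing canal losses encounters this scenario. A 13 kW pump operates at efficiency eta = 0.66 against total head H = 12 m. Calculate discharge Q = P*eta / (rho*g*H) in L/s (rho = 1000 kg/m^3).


Q = (P * 1000 * eta) / (rho * g * H)
  = (13 * 1000 * 0.66) / (1000 * 9.81 * 12)
  = 8580 / 117720
  = 0.07288 m^3/s = 72.88 L/s


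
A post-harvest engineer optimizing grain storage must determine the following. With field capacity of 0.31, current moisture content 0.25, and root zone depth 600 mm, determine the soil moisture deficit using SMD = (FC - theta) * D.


SMD = (FC - theta) * D
    = (0.31 - 0.25) * 600
    = 0.060 * 600
    = 36 mm


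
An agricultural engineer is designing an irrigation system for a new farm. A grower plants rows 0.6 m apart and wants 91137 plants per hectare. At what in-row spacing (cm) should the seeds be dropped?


spacing = 10000 / (row_sp * density)
        = 10000 / (0.6 * 91137)
        = 10000 / 54682.20
        = 0.18287 m = 18.29 cm


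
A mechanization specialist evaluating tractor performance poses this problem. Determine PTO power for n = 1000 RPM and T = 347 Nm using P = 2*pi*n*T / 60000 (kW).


P = 2*pi*n*T / 60000
  = 2*pi * 1000 * 347 / 60000
  = 2180265.30 / 60000
  = 36.34 kW


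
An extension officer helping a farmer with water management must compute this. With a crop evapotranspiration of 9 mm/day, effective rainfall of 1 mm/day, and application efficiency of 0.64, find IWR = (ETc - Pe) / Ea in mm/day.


IWR = (ETc - Pe) / Ea
    = (9 - 1) / 0.64
    = 8 / 0.64
    = 12.50 mm/day


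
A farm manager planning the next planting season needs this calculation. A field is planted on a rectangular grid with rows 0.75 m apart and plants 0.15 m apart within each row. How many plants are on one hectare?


D = 10000 / (row_sp * plant_sp)
  = 10000 / (0.75 * 0.15)
  = 10000 / 0.1125
  = 88888.89 plants/ha


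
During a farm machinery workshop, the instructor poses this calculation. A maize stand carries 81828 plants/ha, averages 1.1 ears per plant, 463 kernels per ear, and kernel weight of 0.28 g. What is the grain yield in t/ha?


Y = density * ears * kernels * kw
  = 81828 * 1.1 * 463 * 0.28 g/ha
  = 11669000.11 g/ha
  = 11669.00 kg/ha = 11.67 t/ha


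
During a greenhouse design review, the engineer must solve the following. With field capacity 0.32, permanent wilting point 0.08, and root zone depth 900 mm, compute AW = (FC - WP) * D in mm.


AW = (FC - WP) * D
   = (0.32 - 0.08) * 900
   = 0.24 * 900
   = 216 mm


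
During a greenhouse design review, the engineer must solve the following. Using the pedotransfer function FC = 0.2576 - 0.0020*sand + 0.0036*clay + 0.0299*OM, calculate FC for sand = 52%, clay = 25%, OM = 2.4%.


FC = 0.2576 - 0.0020*52 + 0.0036*25 + 0.0299*2.4
   = 0.2576 - 0.1040 + 0.0900 + 0.0718
   = 0.3154


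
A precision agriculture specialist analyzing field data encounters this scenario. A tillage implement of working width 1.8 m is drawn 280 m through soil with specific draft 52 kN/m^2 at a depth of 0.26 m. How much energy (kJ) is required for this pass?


E = k * d * w * L
  = 52 * 0.26 * 1.8 * 280
  = 6814.08 kJ


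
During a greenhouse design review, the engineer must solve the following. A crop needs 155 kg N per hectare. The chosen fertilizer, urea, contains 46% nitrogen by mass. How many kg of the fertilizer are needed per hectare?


Rate = N_required / (N_content / 100)
     = 155 / (46 / 100)
     = 155 / 0.46
     = 336.96 kg/ha


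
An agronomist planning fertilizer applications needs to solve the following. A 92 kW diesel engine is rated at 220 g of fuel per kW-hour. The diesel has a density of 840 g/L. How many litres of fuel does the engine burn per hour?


FC = P * BSFC / rho_fuel
   = 92 * 220 / 840
   = 20240 / 840
   = 24.10 L/h


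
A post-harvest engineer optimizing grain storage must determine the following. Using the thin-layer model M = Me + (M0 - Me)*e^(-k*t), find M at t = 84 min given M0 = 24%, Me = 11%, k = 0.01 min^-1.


M = Me + (M0 - Me) * e^(-k*t)
  = 11 + (24 - 11) * e^(-0.01*84)
  = 11 + 13 * e^(-0.840)
  = 11 + 13 * 0.43171
  = 11 + 5.6122
  = 16.61%


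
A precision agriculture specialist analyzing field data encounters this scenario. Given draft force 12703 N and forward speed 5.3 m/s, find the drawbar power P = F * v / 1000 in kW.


P = F * v / 1000
  = 12703 * 5.3 / 1000
  = 67325.90 / 1000
  = 67.33 kW


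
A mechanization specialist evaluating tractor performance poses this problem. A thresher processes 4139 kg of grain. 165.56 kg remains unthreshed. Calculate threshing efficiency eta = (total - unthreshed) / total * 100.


eta = (total - unthreshed) / total * 100
    = (4139 - 165.56) / 4139 * 100
    = 3973.44 / 4139 * 100
    = 96%


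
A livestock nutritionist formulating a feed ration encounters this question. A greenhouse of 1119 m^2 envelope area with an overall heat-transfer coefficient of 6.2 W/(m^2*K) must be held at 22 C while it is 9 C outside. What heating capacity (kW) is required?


dT = 22 - (9) = 13 K
Q = U * A * dT
  = 6.2 * 1119 * 13
  = 90191.40 W = 90.19 kW


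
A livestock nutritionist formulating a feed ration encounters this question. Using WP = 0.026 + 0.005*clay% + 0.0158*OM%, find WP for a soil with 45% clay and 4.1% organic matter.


WP = 0.026 + 0.005*45 + 0.0158*4.1
   = 0.026 + 0.2250 + 0.0648
   = 0.3158


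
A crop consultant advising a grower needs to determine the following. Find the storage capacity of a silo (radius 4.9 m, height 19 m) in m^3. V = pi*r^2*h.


V = pi * r^2 * h
  = pi * 4.9^2 * 19
  = pi * 24.01 * 19
  = 1433.16 m^3
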